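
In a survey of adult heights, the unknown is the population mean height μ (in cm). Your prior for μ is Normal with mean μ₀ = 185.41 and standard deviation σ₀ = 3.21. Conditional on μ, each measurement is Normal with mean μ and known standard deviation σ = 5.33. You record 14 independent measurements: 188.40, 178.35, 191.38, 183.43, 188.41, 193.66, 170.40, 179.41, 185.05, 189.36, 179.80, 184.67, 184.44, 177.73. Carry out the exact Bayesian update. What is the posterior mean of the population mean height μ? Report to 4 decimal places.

184.1419

For Normal data with known variance σ², a Normal(μ₀, σ₀²) prior on μ is conjugate. Posterior precision = 1/σ₀² + n/σ²; posterior mean is the precision-weighted average of μ₀ and x̄.
Σxᵢ = 188.40 + 178.35 + 191.38 + 183.43 + 188.41 + 193.66 + 170.40 + 179.41 + 185.05 + 189.36 + 179.80 + 184.67 + 184.44 + 177.73 = 2574.49, so n·x̄ = 2574.49.
σ₀² = 3.21² = 10.3041, σ² = 5.33² = 28.4089; σ² + n·σ₀² = 28.4089 + 14·10.3041 = 172.6663.
Posterior mean = (μ₀/σ₀² + n·x̄/σ²)/(1/σ₀² + n/σ²) = (σ²·μ₀ + σ₀²·n·x̄)/(σ² + n·σ₀²) = (28.4089·185.41 + 10.3041·2574.49)/172.6663 = 31795.096558/172.6663 = 184.1419.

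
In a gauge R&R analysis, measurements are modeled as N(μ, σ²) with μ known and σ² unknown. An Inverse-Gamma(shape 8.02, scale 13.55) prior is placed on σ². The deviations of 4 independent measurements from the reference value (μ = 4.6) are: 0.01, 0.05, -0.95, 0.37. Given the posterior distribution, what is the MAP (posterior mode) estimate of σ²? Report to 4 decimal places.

1.2769

With known mean μ and an Inverse-Gamma(α, β) prior on σ², the Normal likelihood is conjugate: posterior is Inv-Gamma(α + n/2, β + Σ(xᵢ−μ)²/2).
Σ(xᵢ−μ)² = (0.01)² + (0.05)² + (-0.95)² + (0.37)² = 1.0420.
Posterior: Inv-Gamma(8.02 + 4/2, 13.55 + 1.0420/2) = Inv-Gamma(10.02, 14.07100).
Mode = β/(α+1) = 14.07100/11.02 = 1.2769.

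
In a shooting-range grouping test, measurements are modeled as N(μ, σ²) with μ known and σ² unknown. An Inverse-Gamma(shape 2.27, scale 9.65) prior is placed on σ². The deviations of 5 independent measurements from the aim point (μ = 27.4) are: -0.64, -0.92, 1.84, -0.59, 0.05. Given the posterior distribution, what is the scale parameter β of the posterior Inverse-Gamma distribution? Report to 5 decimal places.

12.14610

With known mean μ and an Inverse-Gamma(α, β) prior on σ², the Normal likelihood is conjugate: posterior is Inv-Gamma(α + n/2, β + Σ(xᵢ−μ)²/2).
Σ(xᵢ−μ)² = (-0.64)² + (-0.92)² + (1.84)² + (-0.59)² + (0.05)² = 4.9922.
Posterior: Inv-Gamma(2.27 + 5/2, 9.65 + 4.9922/2) = Inv-Gamma(4.77, 12.14610).
Posterior β = 12.14610.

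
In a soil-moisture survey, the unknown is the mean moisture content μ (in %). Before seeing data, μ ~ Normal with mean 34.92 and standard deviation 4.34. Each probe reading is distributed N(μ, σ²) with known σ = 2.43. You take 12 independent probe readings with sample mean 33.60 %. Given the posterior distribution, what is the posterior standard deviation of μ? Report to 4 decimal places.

For Normal data with known variance σ², a Normal(μ₀, σ₀²) prior on μ is conjugate. Posterior precision = 1/σ₀² + n/σ²; posterior mean is the precision-weighted average of μ₀ and x̄.
σ₀² = 4.34² = 18.8356, σ² = 2.43² = 5.9049; σ² + n·σ₀² = 5.9049 + 12·18.8356 = 231.9321.
Posterior precision = 1/σ₀² + n/σ² = 1/18.8356 + 12/5.9049 = (σ² + n·σ₀²)/(σ₀²σ²) = 231.9321/(18.8356·5.9049); posterior variance σₙ² = σ₀²σ²/(σ² + n·σ₀²) = 18.8356·5.9049/231.9321 = 0.479547.
Posterior SD = √σₙ² = √(18.8356·5.9049/231.9321) = 0.6925.

0.6925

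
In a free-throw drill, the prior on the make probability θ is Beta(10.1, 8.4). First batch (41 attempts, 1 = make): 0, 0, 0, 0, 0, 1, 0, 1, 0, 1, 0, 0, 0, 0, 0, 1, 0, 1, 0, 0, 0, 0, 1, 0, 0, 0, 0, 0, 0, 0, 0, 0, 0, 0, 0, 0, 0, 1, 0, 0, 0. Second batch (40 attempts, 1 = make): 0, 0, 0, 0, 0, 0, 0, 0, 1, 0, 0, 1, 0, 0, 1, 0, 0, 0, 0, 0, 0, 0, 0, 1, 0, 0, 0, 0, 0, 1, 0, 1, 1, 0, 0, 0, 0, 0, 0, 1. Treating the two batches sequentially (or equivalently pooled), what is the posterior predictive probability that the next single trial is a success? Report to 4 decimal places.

0.2523

The Beta prior is conjugate to a Binomial/Bernoulli likelihood; the update adds successes to α and failures to β.
After batch 1: Beta(10.1+7, 8.4+34) = Beta(17.1, 42.4).
After batch 2: Beta(17.1+8, 42.4+32) = Beta(25.1, 74.4).
For a single future Bernoulli trial, P(success | data) = α/(α+β) = 0.2523.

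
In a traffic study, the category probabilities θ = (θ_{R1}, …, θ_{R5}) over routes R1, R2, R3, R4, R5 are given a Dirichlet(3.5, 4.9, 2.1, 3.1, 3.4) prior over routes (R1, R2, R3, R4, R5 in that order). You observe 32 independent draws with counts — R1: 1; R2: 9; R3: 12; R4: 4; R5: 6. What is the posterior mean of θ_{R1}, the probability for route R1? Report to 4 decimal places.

0.0918

The Dirichlet prior is conjugate to the Multinomial likelihood: each posterior αⱼ = prior αⱼ + observed count nⱼ.
Posterior concentration: (4.5, 13.9, 14.1, 7.1, 9.4), total = 49.0.
E[θ_{R1}|data] = α_{R1}/Σα = 4.5/49.0 = 0.0918.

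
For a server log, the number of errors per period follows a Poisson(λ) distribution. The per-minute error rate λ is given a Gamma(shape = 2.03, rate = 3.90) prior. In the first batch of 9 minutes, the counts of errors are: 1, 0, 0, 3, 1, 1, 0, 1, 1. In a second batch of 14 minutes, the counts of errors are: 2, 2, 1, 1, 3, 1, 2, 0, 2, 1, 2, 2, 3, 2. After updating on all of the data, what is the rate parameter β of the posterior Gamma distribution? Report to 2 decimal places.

With a Gamma(shape α, rate β) prior, the Poisson likelihood is conjugate: the posterior is Gamma(α + ΣXᵢ, β + n).
Batch 1: sum of counts S = 8 over n = 9 minutes.
After batch 1: Gamma(α+S, β+n) = Gamma(2.03+8, 3.90+9) = Gamma(10.03, 12.90).
Batch 2: sum of counts S = 24 over n = 14 minutes.
After batch 2: Gamma(α+S, β+n) = Gamma(10.03+24, 12.90+14) = Gamma(34.03, 26.90).
Posterior β = 26.90.

26.90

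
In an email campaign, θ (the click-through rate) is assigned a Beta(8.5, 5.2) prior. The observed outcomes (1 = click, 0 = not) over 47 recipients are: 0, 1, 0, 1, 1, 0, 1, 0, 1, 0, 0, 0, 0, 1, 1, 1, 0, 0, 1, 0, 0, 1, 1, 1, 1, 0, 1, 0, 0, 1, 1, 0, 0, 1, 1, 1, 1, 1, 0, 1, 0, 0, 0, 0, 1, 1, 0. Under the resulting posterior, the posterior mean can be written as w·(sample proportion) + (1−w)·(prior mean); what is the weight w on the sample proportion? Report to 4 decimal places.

0.7743

The Beta prior is conjugate to a Binomial/Bernoulli likelihood; the update adds successes to α and failures to β.
Posterior mean = (α₀+k)/(α₀+β₀+n) = [n/(α₀+β₀+n)]·(k/n) + [(α₀+β₀)/(α₀+β₀+n)]·α₀/(α₀+β₀), so only n and the prior enter the weight.
The weight on the data is w = n/(α₀+β₀+n) = 47/(8.5+5.2+47) = 47/60.7 = 0.7743.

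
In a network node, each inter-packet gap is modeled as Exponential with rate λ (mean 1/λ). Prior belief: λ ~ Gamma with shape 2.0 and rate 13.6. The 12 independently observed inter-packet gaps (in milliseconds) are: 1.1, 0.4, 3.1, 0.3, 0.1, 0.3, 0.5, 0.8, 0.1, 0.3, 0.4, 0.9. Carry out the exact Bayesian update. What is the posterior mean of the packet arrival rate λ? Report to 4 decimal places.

With a Gamma(shape α, rate β) prior on the exponential rate λ, the posterior after n observations with total T = Σxᵢ is Gamma(α+n, β+T).
Sum of observations T = 8.3 milliseconds; n = 12.
Posterior: Gamma(2.0+12, 13.6+8.3) = Gamma(14.0, 21.9).
Posterior mean of λ = α/β = 14.0/21.9 = 0.6393.

0.6393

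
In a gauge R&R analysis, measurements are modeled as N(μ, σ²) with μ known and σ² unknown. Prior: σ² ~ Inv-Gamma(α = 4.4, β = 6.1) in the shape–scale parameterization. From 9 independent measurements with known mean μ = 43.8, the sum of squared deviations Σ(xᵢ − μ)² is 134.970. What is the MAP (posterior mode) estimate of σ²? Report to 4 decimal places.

With known mean μ and an Inverse-Gamma(α, β) prior on σ², the Normal likelihood is conjugate: posterior is Inv-Gamma(α + n/2, β + Σ(xᵢ−μ)²/2).
Posterior: Inv-Gamma(4.4 + 9/2, 6.1 + 134.970/2) = Inv-Gamma(8.90, 73.5850).
Mode = β/(α+1) = 73.5850/9.90 = 7.4328.

7.4328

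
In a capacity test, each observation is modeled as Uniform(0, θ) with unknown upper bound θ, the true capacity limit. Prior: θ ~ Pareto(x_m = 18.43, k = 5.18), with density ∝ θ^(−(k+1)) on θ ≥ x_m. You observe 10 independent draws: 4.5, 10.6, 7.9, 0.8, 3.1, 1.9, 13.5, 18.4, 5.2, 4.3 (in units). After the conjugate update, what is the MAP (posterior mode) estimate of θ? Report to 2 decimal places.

A Pareto(scale x_m, shape k) prior on the upper bound θ of Uniform(0, θ) is conjugate: posterior is Pareto(max(x_m, max xᵢ), k + n).
Sample maximum = 18.4; prior scale x_m = 18.43 → posterior scale = max = 18.43.
Posterior shape = 5.18 + 10 = 15.18.
The Pareto density is decreasing on [x_m, ∞), so the mode is x_m = 18.43.

18.43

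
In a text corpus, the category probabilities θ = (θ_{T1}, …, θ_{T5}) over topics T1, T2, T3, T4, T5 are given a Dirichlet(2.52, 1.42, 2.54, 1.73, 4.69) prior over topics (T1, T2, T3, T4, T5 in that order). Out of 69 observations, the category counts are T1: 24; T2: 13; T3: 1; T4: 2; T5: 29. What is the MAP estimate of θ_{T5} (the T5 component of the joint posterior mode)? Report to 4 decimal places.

0.4251

The Dirichlet prior is conjugate to the Multinomial likelihood: each posterior αⱼ = prior αⱼ + observed count nⱼ.
Posterior concentration: (26.52, 14.42, 3.54, 3.73, 33.69), total = 81.90.
Joint mode component: (α_{T5}−1)/(Σα−K) = 32.69/76.90 = 0.4251.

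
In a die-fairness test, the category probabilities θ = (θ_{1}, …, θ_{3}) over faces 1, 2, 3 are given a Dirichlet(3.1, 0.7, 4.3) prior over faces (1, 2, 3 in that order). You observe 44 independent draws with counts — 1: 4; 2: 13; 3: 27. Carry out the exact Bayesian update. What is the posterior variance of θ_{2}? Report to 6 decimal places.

0.003650

The Dirichlet prior is conjugate to the Multinomial likelihood: each posterior αⱼ = prior αⱼ + observed count nⱼ.
Posterior concentration: (7.1, 13.7, 31.3), total = 52.1.
Var[θ_j] = α_j(Σα−α_j)/((Σα)²(Σα+1)) = 13.7·38.4/(52.1²·53.1) = 0.003650.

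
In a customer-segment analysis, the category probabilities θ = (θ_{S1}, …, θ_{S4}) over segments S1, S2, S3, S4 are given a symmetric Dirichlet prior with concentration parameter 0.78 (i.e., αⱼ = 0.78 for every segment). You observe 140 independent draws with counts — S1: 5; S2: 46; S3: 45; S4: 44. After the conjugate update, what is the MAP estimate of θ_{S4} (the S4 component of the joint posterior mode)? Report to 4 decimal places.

The Dirichlet prior is conjugate to the Multinomial likelihood: each posterior αⱼ = prior αⱼ + observed count nⱼ.
Posterior concentration: (5.78, 46.78, 45.78, 44.78), total = 143.12.
Joint mode component: (α_{S4}−1)/(Σα−K) = 43.78/139.12 = 0.3147.

0.3147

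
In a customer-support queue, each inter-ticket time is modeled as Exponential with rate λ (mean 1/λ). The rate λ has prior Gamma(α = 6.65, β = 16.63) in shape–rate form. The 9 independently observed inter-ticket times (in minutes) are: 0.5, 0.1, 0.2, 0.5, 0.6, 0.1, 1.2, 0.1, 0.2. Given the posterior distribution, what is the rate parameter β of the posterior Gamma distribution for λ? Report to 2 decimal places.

20.13

With a Gamma(shape α, rate β) prior on the exponential rate λ, the posterior after n observations with total T = Σxᵢ is Gamma(α+n, β+T).
Sum of observations T = 3.5 minutes; n = 9.
Posterior: Gamma(6.65+9, 16.63+3.5) = Gamma(15.65, 20.13).
Posterior β = 20.13.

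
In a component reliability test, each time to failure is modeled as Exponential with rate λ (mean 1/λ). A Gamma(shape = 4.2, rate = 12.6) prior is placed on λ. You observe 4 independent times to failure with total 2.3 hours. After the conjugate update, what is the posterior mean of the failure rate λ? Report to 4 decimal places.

0.5503

With a Gamma(shape α, rate β) prior on the exponential rate λ, the posterior after n observations with total T = Σxᵢ is Gamma(α+n, β+T).
Posterior: Gamma(4.2+4, 12.6+2.3) = Gamma(8.2, 14.9).
Posterior mean of λ = α/β = 8.2/14.9 = 0.5503.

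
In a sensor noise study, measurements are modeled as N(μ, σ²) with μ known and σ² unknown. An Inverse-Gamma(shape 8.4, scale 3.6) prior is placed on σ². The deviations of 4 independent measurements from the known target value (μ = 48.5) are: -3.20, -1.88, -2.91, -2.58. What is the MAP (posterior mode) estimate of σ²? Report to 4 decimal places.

With known mean μ and an Inverse-Gamma(α, β) prior on σ², the Normal likelihood is conjugate: posterior is Inv-Gamma(α + n/2, β + Σ(xᵢ−μ)²/2).
Σ(xᵢ−μ)² = (-3.20)² + (-1.88)² + (-2.91)² + (-2.58)² = 28.8989.
Posterior: Inv-Gamma(8.4 + 4/2, 3.6 + 28.8989/2) = Inv-Gamma(10.40, 18.04945).
Mode = β/(α+1) = 18.04945/11.40 = 1.5833.

1.5833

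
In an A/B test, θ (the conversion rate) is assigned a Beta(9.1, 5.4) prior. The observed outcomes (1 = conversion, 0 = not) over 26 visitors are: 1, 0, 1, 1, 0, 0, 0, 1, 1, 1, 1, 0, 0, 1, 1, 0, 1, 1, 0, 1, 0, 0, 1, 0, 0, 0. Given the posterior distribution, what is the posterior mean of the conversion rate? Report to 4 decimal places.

0.5457

The Beta prior is conjugate to a Binomial/Bernoulli likelihood; the update adds successes to α and failures to β.
Posterior: Beta(α+k, β+n−k) = Beta(9.1+13, 5.4+13) = Beta(22.1, 18.4).
Posterior mean = α/(α+β) = 22.1/40.5 = 0.5457.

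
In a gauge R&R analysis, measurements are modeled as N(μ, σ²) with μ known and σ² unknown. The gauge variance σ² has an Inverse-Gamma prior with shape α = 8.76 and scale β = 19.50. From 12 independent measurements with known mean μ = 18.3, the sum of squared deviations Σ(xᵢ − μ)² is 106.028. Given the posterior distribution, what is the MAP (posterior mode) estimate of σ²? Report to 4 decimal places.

With known mean μ and an Inverse-Gamma(α, β) prior on σ², the Normal likelihood is conjugate: posterior is Inv-Gamma(α + n/2, β + Σ(xᵢ−μ)²/2).
Posterior: Inv-Gamma(8.76 + 12/2, 19.50 + 106.028/2) = Inv-Gamma(14.76, 72.5140).
Mode = β/(α+1) = 72.5140/15.76 = 4.6011.

4.6011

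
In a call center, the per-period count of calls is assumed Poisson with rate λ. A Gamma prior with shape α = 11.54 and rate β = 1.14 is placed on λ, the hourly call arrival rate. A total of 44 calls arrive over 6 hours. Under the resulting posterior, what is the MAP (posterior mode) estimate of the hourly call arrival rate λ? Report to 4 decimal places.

With a Gamma(shape α, rate β) prior, the Poisson likelihood is conjugate: the posterior is Gamma(α + ΣXᵢ, β + n).
Posterior: Gamma(α+S, β+n) = Gamma(11.54+44, 1.14+6) = Gamma(55.54, 7.14).
Mode of Gamma(α,β) for α≥1 is (α−1)/β = 54.54/7.14 = 7.6387.

7.6387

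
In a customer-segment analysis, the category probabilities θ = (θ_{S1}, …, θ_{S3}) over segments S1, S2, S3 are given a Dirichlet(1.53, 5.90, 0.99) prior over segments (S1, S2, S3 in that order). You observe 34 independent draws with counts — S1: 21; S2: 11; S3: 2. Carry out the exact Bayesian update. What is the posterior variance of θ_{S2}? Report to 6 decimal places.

0.005520

The Dirichlet prior is conjugate to the Multinomial likelihood: each posterior αⱼ = prior αⱼ + observed count nⱼ.
Posterior concentration: (22.53, 16.90, 2.99), total = 42.42.
Var[θ_j] = α_j(Σα−α_j)/((Σα)²(Σα+1)) = 16.90·25.52/(42.42²·43.42) = 0.005520.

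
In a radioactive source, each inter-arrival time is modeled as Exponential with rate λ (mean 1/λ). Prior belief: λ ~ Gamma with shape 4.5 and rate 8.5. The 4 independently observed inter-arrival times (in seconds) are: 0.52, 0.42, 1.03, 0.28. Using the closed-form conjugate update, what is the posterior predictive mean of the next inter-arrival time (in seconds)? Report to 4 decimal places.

1.4333

With a Gamma(shape α, rate β) prior on the exponential rate λ, the posterior after n observations with total T = Σxᵢ is Gamma(α+n, β+T).
Sum of observations T = 2.25 seconds; n = 4.
Posterior: Gamma(4.5+4, 8.5+2.25) = Gamma(8.5, 10.75).
The predictive distribution for the next observation is Lomax; its mean is β/(α−1) = 10.75/7.5 = 1.4333.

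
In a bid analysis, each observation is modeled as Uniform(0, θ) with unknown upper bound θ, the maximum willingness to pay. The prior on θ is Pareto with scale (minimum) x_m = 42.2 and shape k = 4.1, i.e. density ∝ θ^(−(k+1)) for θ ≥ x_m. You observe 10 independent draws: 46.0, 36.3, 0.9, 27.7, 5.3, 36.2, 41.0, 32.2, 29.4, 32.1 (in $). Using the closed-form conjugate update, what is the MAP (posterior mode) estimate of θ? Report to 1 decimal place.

46.0

A Pareto(scale x_m, shape k) prior on the upper bound θ of Uniform(0, θ) is conjugate: posterior is Pareto(max(x_m, max xᵢ), k + n).
Sample maximum = 46.0; prior scale x_m = 42.2 → posterior scale = max = 46.0.
Posterior shape = 4.1 + 10 = 14.1.
The Pareto density is decreasing on [x_m, ∞), so the mode is x_m = 46.0.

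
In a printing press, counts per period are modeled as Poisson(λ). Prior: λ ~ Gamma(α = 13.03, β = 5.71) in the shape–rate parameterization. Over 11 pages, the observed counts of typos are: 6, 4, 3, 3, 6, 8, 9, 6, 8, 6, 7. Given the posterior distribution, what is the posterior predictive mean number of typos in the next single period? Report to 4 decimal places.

With a Gamma(shape α, rate β) prior, the Poisson likelihood is conjugate: the posterior is Gamma(α + ΣXᵢ, β + n).
Sum of counts S = 66 over n = 11 pages.
Posterior: Gamma(α+S, β+n) = Gamma(13.03+66, 5.71+11) = Gamma(79.03, 16.71).
The predictive distribution for one future period is NegBinom with mean α/β = 4.7295.

4.7295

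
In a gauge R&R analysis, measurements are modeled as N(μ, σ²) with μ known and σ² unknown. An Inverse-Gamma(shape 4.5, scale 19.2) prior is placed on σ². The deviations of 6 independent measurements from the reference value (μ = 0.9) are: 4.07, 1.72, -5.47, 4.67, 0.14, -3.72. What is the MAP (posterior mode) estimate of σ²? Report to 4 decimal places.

7.2654

With known mean μ and an Inverse-Gamma(α, β) prior on σ², the Normal likelihood is conjugate: posterior is Inv-Gamma(α + n/2, β + Σ(xᵢ−μ)²/2).
Σ(xᵢ−μ)² = (4.07)² + (1.72)² + (-5.47)² + (4.67)² + (0.14)² + (-3.72)² = 85.1111.
Posterior: Inv-Gamma(4.5 + 6/2, 19.2 + 85.1111/2) = Inv-Gamma(7.50, 61.75555).
Mode = β/(α+1) = 61.75555/8.50 = 7.2654.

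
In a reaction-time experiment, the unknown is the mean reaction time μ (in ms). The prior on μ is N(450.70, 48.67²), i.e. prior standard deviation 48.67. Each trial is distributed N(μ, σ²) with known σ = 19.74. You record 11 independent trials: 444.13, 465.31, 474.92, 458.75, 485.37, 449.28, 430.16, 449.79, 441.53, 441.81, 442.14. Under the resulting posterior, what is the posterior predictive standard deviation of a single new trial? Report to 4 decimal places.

20.6051

For Normal data with known variance σ², a Normal(μ₀, σ₀²) prior on μ is conjugate. Posterior precision = 1/σ₀² + n/σ²; posterior mean is the precision-weighted average of μ₀ and x̄.
σ₀² = 48.67² = 2368.7689, σ² = 19.74² = 389.6676; σ² + n·σ₀² = 389.6676 + 11·2368.7689 = 26446.1255.
Posterior precision = 1/σ₀² + n/σ² = 1/2368.7689 + 11/389.6676 = (σ² + n·σ₀²)/(σ₀²σ²) = 26446.1255/(2368.7689·389.6676); posterior variance σₙ² = σ₀²σ²/(σ² + n·σ₀²) = 2368.7689·389.6676/26446.1255 = 34.902371.
Predictive variance for one new observation = σₙ² + σ² = 2368.7689·389.6676/26446.1255 + 389.6676 = σ²·(σ₀² + 26446.1255)/26446.1255 = 389.6676·28814.8944/26446.1255 = 424.569971; SD = √(389.6676·28814.8944/26446.1255) = 20.6051.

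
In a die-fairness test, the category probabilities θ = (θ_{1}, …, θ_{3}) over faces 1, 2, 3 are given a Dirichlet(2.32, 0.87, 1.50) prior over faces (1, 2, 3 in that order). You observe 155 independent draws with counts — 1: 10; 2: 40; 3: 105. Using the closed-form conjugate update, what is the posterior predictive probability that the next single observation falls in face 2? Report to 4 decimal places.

0.2559

The Dirichlet prior is conjugate to the Multinomial likelihood: each posterior αⱼ = prior αⱼ + observed count nⱼ.
Posterior concentration: (12.32, 40.87, 106.50), total = 159.69.
P(next = 2 | data) = α_{2}/Σα = 0.2559.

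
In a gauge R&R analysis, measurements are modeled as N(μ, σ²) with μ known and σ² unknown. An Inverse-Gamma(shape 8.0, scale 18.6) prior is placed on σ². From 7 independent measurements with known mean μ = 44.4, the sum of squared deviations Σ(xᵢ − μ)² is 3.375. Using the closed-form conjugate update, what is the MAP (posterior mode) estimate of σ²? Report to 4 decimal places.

With known mean μ and an Inverse-Gamma(α, β) prior on σ², the Normal likelihood is conjugate: posterior is Inv-Gamma(α + n/2, β + Σ(xᵢ−μ)²/2).
Posterior: Inv-Gamma(8.0 + 7/2, 18.6 + 3.375/2) = Inv-Gamma(11.50, 20.2875).
Mode = β/(α+1) = 20.2875/12.50 = 1.6230.

1.6230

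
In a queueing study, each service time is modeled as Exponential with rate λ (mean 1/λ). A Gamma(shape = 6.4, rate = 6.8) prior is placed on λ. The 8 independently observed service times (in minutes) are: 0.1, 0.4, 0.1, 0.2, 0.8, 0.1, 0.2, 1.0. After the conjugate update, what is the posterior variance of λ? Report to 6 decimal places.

0.153045

With a Gamma(shape α, rate β) prior on the exponential rate λ, the posterior after n observations with total T = Σxᵢ is Gamma(α+n, β+T).
Sum of observations T = 2.9 minutes; n = 8.
Posterior: Gamma(6.4+8, 6.8+2.9) = Gamma(14.4, 9.7).
Var = α/β² = 0.153045.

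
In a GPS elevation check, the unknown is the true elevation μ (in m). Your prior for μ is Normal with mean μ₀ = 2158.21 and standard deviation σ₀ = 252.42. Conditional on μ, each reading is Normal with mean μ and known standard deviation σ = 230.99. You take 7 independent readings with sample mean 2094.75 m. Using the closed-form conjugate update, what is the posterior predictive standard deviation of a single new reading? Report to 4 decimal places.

245.2841

For Normal data with known variance σ², a Normal(μ₀, σ₀²) prior on μ is conjugate. Posterior precision = 1/σ₀² + n/σ²; posterior mean is the precision-weighted average of μ₀ and x̄.
σ₀² = 252.42² = 63715.8564, σ² = 230.99² = 53356.3801; σ² + n·σ₀² = 53356.3801 + 7·63715.8564 = 499367.3749.
Posterior precision = 1/σ₀² + n/σ² = 1/63715.8564 + 7/53356.3801 = (σ² + n·σ₀²)/(σ₀²σ²) = 499367.3749/(63715.8564·53356.3801); posterior variance σₙ² = σ₀²σ²/(σ² + n·σ₀²) = 63715.8564·53356.3801/499367.3749 = 6807.908613.
Predictive variance for one new observation = σₙ² + σ² = 63715.8564·53356.3801/499367.3749 + 53356.3801 = σ²·(σ₀² + 499367.3749)/499367.3749 = 53356.3801·563083.2313/499367.3749 = 60164.288713; SD = √(53356.3801·563083.2313/499367.3749) = 245.2841.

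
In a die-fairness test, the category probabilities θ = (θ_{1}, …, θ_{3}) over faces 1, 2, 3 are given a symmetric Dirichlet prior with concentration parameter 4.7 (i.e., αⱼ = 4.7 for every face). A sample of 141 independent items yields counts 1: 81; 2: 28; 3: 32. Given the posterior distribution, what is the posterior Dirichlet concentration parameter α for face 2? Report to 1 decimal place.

The Dirichlet prior is conjugate to the Multinomial likelihood: each posterior αⱼ = prior αⱼ + observed count nⱼ.
Posterior concentration: (85.7, 32.7, 36.7), total = 155.1.
α_{2} = 4.7 + 28 = 32.7.

32.7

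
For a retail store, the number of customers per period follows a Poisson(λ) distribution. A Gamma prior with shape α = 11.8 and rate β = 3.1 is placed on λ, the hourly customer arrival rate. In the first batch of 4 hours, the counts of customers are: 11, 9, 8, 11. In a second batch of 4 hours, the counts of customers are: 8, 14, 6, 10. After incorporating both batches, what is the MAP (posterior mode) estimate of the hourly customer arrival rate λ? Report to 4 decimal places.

With a Gamma(shape α, rate β) prior, the Poisson likelihood is conjugate: the posterior is Gamma(α + ΣXᵢ, β + n).
Batch 1: sum of counts S = 39 over n = 4 hours.
After batch 1: Gamma(α+S, β+n) = Gamma(11.8+39, 3.1+4) = Gamma(50.8, 7.1).
Batch 2: sum of counts S = 38 over n = 4 hours.
After batch 2: Gamma(α+S, β+n) = Gamma(50.8+38, 7.1+4) = Gamma(88.8, 11.1).
Mode of Gamma(α,β) for α≥1 is (α−1)/β = 87.8/11.1 = 7.9099.

7.9099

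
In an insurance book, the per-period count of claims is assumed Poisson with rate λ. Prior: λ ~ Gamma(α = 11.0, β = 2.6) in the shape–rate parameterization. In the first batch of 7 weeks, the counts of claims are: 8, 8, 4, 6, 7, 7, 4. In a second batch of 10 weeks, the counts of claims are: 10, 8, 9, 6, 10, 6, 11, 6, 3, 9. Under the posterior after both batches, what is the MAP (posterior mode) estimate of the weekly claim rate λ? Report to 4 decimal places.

With a Gamma(shape α, rate β) prior, the Poisson likelihood is conjugate: the posterior is Gamma(α + ΣXᵢ, β + n).
Batch 1: sum of counts S = 44 over n = 7 weeks.
After batch 1: Gamma(α+S, β+n) = Gamma(11.0+44, 2.6+7) = Gamma(55.0, 9.6).
Batch 2: sum of counts S = 78 over n = 10 weeks.
After batch 2: Gamma(α+S, β+n) = Gamma(55.0+78, 9.6+10) = Gamma(133.0, 19.6).
Mode of Gamma(α,β) for α≥1 is (α−1)/β = 132.0/19.6 = 6.7347.

6.7347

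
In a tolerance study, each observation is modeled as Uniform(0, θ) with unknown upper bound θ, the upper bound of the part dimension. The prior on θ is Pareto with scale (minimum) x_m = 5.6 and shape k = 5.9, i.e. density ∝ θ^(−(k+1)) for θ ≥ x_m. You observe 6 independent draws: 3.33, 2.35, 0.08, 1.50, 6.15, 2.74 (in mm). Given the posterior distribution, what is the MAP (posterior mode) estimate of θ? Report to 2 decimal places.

A Pareto(scale x_m, shape k) prior on the upper bound θ of Uniform(0, θ) is conjugate: posterior is Pareto(max(x_m, max xᵢ), k + n).
Sample maximum = 6.15; prior scale x_m = 5.6 → posterior scale = max = 6.15.
Posterior shape = 5.9 + 6 = 11.9.
The Pareto density is decreasing on [x_m, ∞), so the mode is x_m = 6.15.

6.15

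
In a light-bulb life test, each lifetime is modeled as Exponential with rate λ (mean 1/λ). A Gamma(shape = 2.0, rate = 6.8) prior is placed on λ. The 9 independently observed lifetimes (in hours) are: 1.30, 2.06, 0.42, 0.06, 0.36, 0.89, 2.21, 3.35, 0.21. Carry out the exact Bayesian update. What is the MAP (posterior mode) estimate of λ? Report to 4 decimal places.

0.5663

With a Gamma(shape α, rate β) prior on the exponential rate λ, the posterior after n observations with total T = Σxᵢ is Gamma(α+n, β+T).
Sum of observations T = 10.86 hours; n = 9.
Posterior: Gamma(2.0+9, 6.8+10.86) = Gamma(11.0, 17.66).
Mode = (α−1)/β = 0.5663.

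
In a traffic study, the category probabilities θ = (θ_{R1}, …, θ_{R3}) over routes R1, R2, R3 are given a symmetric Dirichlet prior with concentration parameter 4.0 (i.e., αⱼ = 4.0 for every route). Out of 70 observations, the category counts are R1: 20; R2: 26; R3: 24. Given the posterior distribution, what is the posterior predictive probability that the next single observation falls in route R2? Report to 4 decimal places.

0.3659

The Dirichlet prior is conjugate to the Multinomial likelihood: each posterior αⱼ = prior αⱼ + observed count nⱼ.
Posterior concentration: (24.0, 30.0, 28.0), total = 82.0.
P(next = R2 | data) = α_{R2}/Σα = 0.3659.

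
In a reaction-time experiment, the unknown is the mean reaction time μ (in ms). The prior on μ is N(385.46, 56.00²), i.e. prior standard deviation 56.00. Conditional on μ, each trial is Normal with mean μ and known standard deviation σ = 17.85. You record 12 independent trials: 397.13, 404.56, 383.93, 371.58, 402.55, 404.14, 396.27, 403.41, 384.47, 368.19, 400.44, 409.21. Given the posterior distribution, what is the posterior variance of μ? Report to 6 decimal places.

For Normal data with known variance σ², a Normal(μ₀, σ₀²) prior on μ is conjugate. Posterior precision = 1/σ₀² + n/σ²; posterior mean is the precision-weighted average of μ₀ and x̄.
σ₀² = 56.00² = 3136, σ² = 17.85² = 318.6225; σ² + n·σ₀² = 318.6225 + 12·3136 = 37950.6225.
Posterior precision = 1/σ₀² + n/σ² = 1/3136 + 12/318.6225 = (σ² + n·σ₀²)/(σ₀²σ²) = 37950.6225/(3136·318.6225); posterior variance σₙ² = σ₀²σ²/(σ² + n·σ₀²) = 3136·318.6225/37950.6225 = 26.328953.

26.328953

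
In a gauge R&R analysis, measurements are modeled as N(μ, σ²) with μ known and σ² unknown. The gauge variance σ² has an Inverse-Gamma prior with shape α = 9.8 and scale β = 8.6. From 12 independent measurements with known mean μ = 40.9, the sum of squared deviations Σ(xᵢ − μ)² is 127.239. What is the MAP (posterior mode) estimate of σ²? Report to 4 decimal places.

4.2988

With known mean μ and an Inverse-Gamma(α, β) prior on σ², the Normal likelihood is conjugate: posterior is Inv-Gamma(α + n/2, β + Σ(xᵢ−μ)²/2).
Posterior: Inv-Gamma(9.8 + 12/2, 8.6 + 127.239/2) = Inv-Gamma(15.80, 72.2195).
Mode = β/(α+1) = 72.2195/16.80 = 4.2988.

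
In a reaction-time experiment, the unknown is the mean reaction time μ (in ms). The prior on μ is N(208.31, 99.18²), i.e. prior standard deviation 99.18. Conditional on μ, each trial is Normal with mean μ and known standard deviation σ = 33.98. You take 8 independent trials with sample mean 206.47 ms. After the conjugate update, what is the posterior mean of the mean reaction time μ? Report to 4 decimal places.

206.4966

For Normal data with known variance σ², a Normal(μ₀, σ₀²) prior on μ is conjugate. Posterior precision = 1/σ₀² + n/σ²; posterior mean is the precision-weighted average of μ₀ and x̄.
n·x̄ = 8·206.47 = 1651.76.
σ₀² = 99.18² = 9836.6724, σ² = 33.98² = 1154.6404; σ² + n·σ₀² = 1154.6404 + 8·9836.6724 = 79848.0196.
Posterior mean = (μ₀/σ₀² + n·x̄/σ²)/(1/σ₀² + n/σ²) = (σ²·μ₀ + σ₀²·n·x̄)/(σ² + n·σ₀²) = (1154.6404·208.31 + 9836.6724·1651.76)/79848.0196 = 16488345.145148/79848.0196 = 206.4966.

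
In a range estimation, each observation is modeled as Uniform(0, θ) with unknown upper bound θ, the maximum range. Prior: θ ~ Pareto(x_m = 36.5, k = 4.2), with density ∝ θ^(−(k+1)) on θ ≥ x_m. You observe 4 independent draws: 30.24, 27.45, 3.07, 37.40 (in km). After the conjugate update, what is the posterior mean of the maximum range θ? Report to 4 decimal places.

A Pareto(scale x_m, shape k) prior on the upper bound θ of Uniform(0, θ) is conjugate: posterior is Pareto(max(x_m, max xᵢ), k + n).
Sample maximum = 37.40; prior scale x_m = 36.5 → posterior scale = max = 37.40.
Posterior shape = 4.2 + 4 = 8.2.
E[θ|data] = k·x_m/(k−1) = 8.2·37.40/7.2 = 42.5944.

42.5944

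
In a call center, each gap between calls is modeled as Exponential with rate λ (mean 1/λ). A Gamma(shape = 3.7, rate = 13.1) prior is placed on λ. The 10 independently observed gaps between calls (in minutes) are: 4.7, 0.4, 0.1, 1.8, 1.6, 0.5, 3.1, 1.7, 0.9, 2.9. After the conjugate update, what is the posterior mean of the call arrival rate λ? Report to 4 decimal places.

With a Gamma(shape α, rate β) prior on the exponential rate λ, the posterior after n observations with total T = Σxᵢ is Gamma(α+n, β+T).
Sum of observations T = 17.7 minutes; n = 10.
Posterior: Gamma(3.7+10, 13.1+17.7) = Gamma(13.7, 30.8).
Posterior mean of λ = α/β = 13.7/30.8 = 0.4448.

0.4448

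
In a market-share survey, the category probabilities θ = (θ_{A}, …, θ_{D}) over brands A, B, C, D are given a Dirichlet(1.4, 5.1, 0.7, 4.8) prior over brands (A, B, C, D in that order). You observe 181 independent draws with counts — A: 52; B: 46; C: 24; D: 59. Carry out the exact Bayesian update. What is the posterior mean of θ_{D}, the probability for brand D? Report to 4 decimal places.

The Dirichlet prior is conjugate to the Multinomial likelihood: each posterior αⱼ = prior αⱼ + observed count nⱼ.
Posterior concentration: (53.4, 51.1, 24.7, 63.8), total = 193.0.
E[θ_{D}|data] = α_{D}/Σα = 63.8/193.0 = 0.3306.

0.3306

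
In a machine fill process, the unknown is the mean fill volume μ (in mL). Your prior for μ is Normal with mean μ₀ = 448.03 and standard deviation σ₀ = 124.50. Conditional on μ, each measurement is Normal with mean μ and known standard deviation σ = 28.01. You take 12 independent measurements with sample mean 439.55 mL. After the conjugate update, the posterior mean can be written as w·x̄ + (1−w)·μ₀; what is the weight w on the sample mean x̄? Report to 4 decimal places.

For Normal data with known variance σ², a Normal(μ₀, σ₀²) prior on μ is conjugate. Posterior precision = 1/σ₀² + n/σ²; posterior mean is the precision-weighted average of μ₀ and x̄.
σ₀² = 124.50² = 15500.25, σ² = 28.01² = 784.5601. Prior precision 1/σ₀² = 1/15500.25; data precision n/σ² = 12/784.5601.
w = (n/σ²)/(1/σ₀² + n/σ²) = n·σ₀²/(σ² + n·σ₀²) = 12·15500.25/(784.5601 + 12·15500.25) = 186003/186787.5601 = 0.9958.

0.9958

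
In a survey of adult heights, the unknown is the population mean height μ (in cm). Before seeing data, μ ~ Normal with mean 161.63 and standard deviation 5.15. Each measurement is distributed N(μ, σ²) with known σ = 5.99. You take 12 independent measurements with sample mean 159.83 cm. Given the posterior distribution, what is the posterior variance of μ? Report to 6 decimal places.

2.687081

For Normal data with known variance σ², a Normal(μ₀, σ₀²) prior on μ is conjugate. Posterior precision = 1/σ₀² + n/σ²; posterior mean is the precision-weighted average of μ₀ and x̄.
σ₀² = 5.15² = 26.5225, σ² = 5.99² = 35.8801; σ² + n·σ₀² = 35.8801 + 12·26.5225 = 354.1501.
Posterior precision = 1/σ₀² + n/σ² = 1/26.5225 + 12/35.8801 = (σ² + n·σ₀²)/(σ₀²σ²) = 354.1501/(26.5225·35.8801); posterior variance σₙ² = σ₀²σ²/(σ² + n·σ₀²) = 26.5225·35.8801/354.1501 = 2.687081.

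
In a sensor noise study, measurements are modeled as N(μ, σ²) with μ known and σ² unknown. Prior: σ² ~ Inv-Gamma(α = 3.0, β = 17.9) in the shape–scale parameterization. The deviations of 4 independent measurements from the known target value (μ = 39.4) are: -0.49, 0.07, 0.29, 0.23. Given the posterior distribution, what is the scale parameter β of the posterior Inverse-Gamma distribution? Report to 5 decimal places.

With known mean μ and an Inverse-Gamma(α, β) prior on σ², the Normal likelihood is conjugate: posterior is Inv-Gamma(α + n/2, β + Σ(xᵢ−μ)²/2).
Σ(xᵢ−μ)² = (-0.49)² + (0.07)² + (0.29)² + (0.23)² = 0.3820.
Posterior: Inv-Gamma(3.0 + 4/2, 17.9 + 0.3820/2) = Inv-Gamma(5.00, 18.09100).
Posterior β = 18.09100.

18.09100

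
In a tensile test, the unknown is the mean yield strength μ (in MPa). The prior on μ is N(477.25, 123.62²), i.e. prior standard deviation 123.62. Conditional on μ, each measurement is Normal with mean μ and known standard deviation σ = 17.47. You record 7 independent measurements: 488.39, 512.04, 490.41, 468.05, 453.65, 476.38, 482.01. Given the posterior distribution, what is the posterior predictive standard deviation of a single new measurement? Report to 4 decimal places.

For Normal data with known variance σ², a Normal(μ₀, σ₀²) prior on μ is conjugate. Posterior precision = 1/σ₀² + n/σ²; posterior mean is the precision-weighted average of μ₀ and x̄.
σ₀² = 123.62² = 15281.9044, σ² = 17.47² = 305.2009; σ² + n·σ₀² = 305.2009 + 7·15281.9044 = 107278.5317.
Posterior precision = 1/σ₀² + n/σ² = 1/15281.9044 + 7/305.2009 = (σ² + n·σ₀²)/(σ₀²σ²) = 107278.5317/(15281.9044·305.2009); posterior variance σₙ² = σ₀²σ²/(σ² + n·σ₀²) = 15281.9044·305.2009/107278.5317 = 43.476089.
Predictive variance for one new observation = σₙ² + σ² = 15281.9044·305.2009/107278.5317 + 305.2009 = σ²·(σ₀² + 107278.5317)/107278.5317 = 305.2009·122560.4361/107278.5317 = 348.676989; SD = √(305.2009·122560.4361/107278.5317) = 18.6729.

18.6729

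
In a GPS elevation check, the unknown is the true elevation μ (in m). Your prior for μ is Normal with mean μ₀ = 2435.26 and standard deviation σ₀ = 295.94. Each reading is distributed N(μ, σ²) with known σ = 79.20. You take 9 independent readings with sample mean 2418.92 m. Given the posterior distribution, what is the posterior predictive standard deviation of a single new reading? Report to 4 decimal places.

For Normal data with known variance σ², a Normal(μ₀, σ₀²) prior on μ is conjugate. Posterior precision = 1/σ₀² + n/σ²; posterior mean is the precision-weighted average of μ₀ and x̄.
σ₀² = 295.94² = 87580.4836, σ² = 79.20² = 6272.64; σ² + n·σ₀² = 6272.64 + 9·87580.4836 = 794496.9924.
Posterior precision = 1/σ₀² + n/σ² = 1/87580.4836 + 9/6272.64 = (σ² + n·σ₀²)/(σ₀²σ²) = 794496.9924/(87580.4836·6272.64); posterior variance σₙ² = σ₀²σ²/(σ² + n·σ₀²) = 87580.4836·6272.64/794496.9924 = 691.457425.
Predictive variance for one new observation = σₙ² + σ² = 87580.4836·6272.64/794496.9924 + 6272.64 = σ²·(σ₀² + 794496.9924)/794496.9924 = 6272.64·882077.476/794496.9924 = 6964.097425; SD = √(6272.64·882077.476/794496.9924) = 83.4512.

83.4512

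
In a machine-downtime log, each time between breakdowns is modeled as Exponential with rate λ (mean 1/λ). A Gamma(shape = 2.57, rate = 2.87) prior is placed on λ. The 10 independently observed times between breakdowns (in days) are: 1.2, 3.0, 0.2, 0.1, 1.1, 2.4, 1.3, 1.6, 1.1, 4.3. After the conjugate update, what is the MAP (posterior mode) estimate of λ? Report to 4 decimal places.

0.6035

With a Gamma(shape α, rate β) prior on the exponential rate λ, the posterior after n observations with total T = Σxᵢ is Gamma(α+n, β+T).
Sum of observations T = 16.3 days; n = 10.
Posterior: Gamma(2.57+10, 2.87+16.3) = Gamma(12.57, 19.17).
Mode = (α−1)/β = 0.6035.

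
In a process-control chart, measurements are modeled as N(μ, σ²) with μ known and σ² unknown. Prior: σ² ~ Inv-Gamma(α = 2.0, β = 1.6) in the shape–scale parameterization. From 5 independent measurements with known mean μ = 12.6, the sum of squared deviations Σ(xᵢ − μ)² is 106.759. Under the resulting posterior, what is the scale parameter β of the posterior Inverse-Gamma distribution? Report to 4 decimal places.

With known mean μ and an Inverse-Gamma(α, β) prior on σ², the Normal likelihood is conjugate: posterior is Inv-Gamma(α + n/2, β + Σ(xᵢ−μ)²/2).
Posterior: Inv-Gamma(2.0 + 5/2, 1.6 + 106.759/2) = Inv-Gamma(4.50, 54.9795).
Posterior β = 54.9795.

54.9795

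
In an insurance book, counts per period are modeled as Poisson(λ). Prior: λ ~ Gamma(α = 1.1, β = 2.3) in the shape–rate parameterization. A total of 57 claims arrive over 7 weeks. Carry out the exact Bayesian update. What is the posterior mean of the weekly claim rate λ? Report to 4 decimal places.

6.2473

With a Gamma(shape α, rate β) prior, the Poisson likelihood is conjugate: the posterior is Gamma(α + ΣXᵢ, β + n).
Posterior: Gamma(α+S, β+n) = Gamma(1.1+57, 2.3+7) = Gamma(58.1, 9.3).
Posterior mean = α/β = 58.1/9.3 = 6.2473.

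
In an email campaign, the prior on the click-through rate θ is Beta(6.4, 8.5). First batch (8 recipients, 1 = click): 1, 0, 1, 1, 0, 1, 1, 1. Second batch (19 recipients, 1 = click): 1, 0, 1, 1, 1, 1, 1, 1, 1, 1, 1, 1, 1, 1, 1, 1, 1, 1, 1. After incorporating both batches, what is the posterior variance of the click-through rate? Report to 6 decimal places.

The Beta prior is conjugate to a Binomial/Bernoulli likelihood; the update adds successes to α and failures to β.
After batch 1: Beta(6.4+6, 8.5+2) = Beta(12.4, 10.5).
After batch 2: Beta(12.4+18, 10.5+1) = Beta(30.4, 11.5).
Var = αβ/((α+β)²(α+β+1)) = 30.4·11.5/(41.9²·42.9) = 0.004642.

0.004642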